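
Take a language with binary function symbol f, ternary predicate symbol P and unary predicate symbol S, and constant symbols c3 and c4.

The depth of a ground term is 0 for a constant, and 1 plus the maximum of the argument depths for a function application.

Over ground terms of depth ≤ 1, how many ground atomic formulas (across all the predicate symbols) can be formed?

222

First count ground terms of depth ≤ 1.
Count level by level. With function symbols f/2, the terms of depth ≤ k are the 2 constants together with each function applied to depth-≤(k−1) tuples, so N_k = 2 + N_{k-1}^2.
N_0 = 2
N_1 = 2 + 2^2 = 6
Explicitly: c3, c4, f(c3, c3), f(c3, c4), f(c4, c3), f(c4, c4).
So |H| = 6.
A ground atom is a predicate applied to a tuple of terms from H, so the count is the sum over predicates of |H|^arity:
  P: 6^3 = 216;  S: 6
Total ground atoms: 216 + 6 = 222.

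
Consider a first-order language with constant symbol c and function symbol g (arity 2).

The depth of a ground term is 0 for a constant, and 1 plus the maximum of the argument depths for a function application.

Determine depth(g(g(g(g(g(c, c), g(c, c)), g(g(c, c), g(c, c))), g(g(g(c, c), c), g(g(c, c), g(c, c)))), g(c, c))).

depth(g(c, c)) = 1 + max(0, 0) = 1
depth(g(g(c, c), g(c, c))) = 1 + max(1, 1) = 2
depth(g(g(g(c, c), g(c, c)), g(g(c, c), g(c, c)))) = 1 + max(2, 2) = 3
depth(g(g(c, c), c)) = 1 + max(1, 0) = 2
depth(g(g(g(c, c), c), g(g(c, c), g(c, c)))) = 1 + max(2, 2) = 3
depth(g(g(g(g(c, c), g(c, c)), g(g(c, c), g(c, c))), g(g(g(c, c), c), g(g(c, c), g(c, c))))) = 1 + max(3, 3) = 4
depth(g(g(g(g(g(c, c), g(c, c)), g(g(c, c), g(c, c))), g(g(g(c, c), c), g(g(c, c), g(c, c)))), g(c, c))) = 1 + max(4, 1) = 5

5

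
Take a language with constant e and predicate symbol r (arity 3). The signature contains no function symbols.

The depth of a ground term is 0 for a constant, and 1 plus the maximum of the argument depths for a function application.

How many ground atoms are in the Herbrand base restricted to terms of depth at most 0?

1

First count ground terms of depth ≤ 0.
With no function symbols every ground term is a constant, so there is exactly 1 ground term at every depth bound.
N_0 = 1
Explicitly: e.
So |H| = 1.
Ground atoms are formed by filling each argument slot of a predicate with a term from H, so an r-ary predicate gives |H|^r atoms:
  r: 1^3 = 1
Total ground atoms: 1.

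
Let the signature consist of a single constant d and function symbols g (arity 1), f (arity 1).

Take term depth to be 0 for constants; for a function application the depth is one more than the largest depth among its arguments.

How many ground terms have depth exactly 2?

Write N_k for the number of ground terms of depth ≤ k. A term of depth ≤ k is either a constant or a function symbol applied to arguments of depth ≤ k−1, so N_k = 1 + N_{k-1} + N_{k-1}.
N_0 = 1
N_1 = 1 + 1 + 1 = 3
N_2 = 1 + 3 + 3 = 7
Terms of depth exactly 2: N_2 − N_1 = 7 − 3 = 4.

4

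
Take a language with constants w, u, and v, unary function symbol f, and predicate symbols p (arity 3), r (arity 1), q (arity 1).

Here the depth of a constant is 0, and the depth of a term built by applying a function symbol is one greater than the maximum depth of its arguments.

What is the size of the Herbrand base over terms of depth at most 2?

747

First count ground terms of depth ≤ 2.
Count level by level. With function symbols f/1, the terms of depth ≤ k are the 3 constants together with each function applied to depth-≤(k−1) tuples, so N_k = 3 + N_{k-1}.
N_0 = 3
N_1 = 3 + 3 = 6
N_2 = 3 + 6 = 9
Explicitly: w, u, v, f(w), f(u), f(v), f(f(w)), f(f(u)), f(f(v)).
So |H| = 9.
For each predicate symbol, the number of ground atoms is |H| raised to its arity; summing:
  p: 9^3 = 729;  r: 9;  q: 9
Total ground atoms: 729 + 9 + 9 = 747.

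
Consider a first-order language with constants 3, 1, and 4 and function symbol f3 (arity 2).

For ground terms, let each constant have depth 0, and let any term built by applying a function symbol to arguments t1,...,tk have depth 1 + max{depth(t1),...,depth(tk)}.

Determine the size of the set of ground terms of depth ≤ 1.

12

Count level by level. With function symbols f3/2, the terms of depth ≤ k are the 3 constants together with each function applied to depth-≤(k−1) tuples, so N_k = 3 + N_{k-1}^2.
N_0 = 3
N_1 = 3 + 3^2 = 12
Explicitly: 3, 1, 4, f3(3, 3), f3(3, 1), f3(3, 4), f3(1, 3), f3(1, 1), f3(1, 4), f3(4, 3), f3(4, 1), f3(4, 4).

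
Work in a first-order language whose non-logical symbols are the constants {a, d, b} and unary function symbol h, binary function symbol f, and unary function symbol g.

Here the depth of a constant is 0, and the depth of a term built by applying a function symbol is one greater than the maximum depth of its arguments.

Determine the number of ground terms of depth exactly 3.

132135

Let N_k count ground terms of depth at most k. Each non-constant term of depth ≤ k is some function symbol applied to depth-≤(k−1) arguments, giving N_k = 3 + N_{k-1} + N_{k-1}^2 + N_{k-1}.
N_0 = 3
N_1 = 3 + 3 + 3^2 + 3 = 18
N_2 = 3 + 18 + 18^2 + 18 = 363
N_3 = 3 + 363 + 363^2 + 363 = 132498
Terms of depth exactly 3: N_3 − N_2 = 132498 − 363 = 132135.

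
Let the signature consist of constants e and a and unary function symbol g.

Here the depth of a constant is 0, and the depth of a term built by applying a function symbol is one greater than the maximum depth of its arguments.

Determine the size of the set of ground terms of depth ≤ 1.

4

Let N_k count ground terms of depth at most k. Each non-constant term of depth ≤ k is some function symbol applied to depth-≤(k−1) arguments, giving N_k = 2 + N_{k-1}.
N_0 = 2
N_1 = 2 + 2 = 4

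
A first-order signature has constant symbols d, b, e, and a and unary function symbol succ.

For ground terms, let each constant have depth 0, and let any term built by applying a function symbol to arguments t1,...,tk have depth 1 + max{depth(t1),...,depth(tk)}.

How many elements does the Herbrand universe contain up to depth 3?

16

Write N_k for the number of ground terms of depth ≤ k. A term of depth ≤ k is either a constant or a function symbol applied to arguments of depth ≤ k−1, so N_k = 4 + N_{k-1}.
N_0 = 4
N_1 = 4 + 4 = 8
N_2 = 4 + 8 = 12
N_3 = 4 + 12 = 16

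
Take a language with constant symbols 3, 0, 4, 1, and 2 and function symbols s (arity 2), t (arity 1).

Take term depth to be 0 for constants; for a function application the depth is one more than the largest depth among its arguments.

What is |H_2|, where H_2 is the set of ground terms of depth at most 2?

1265

Let N_k count ground terms of depth at most k. Each non-constant term of depth ≤ k is some function symbol applied to depth-≤(k−1) arguments, giving N_k = 5 + N_{k-1}^2 + N_{k-1}.
N_0 = 5
N_1 = 5 + 5^2 + 5 = 35
N_2 = 5 + 35^2 + 35 = 1265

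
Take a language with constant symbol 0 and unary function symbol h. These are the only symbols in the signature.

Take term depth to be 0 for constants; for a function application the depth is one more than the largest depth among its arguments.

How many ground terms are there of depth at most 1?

Count level by level. With function symbols h/1, the terms of depth ≤ k are the 1 constant together with each function applied to depth-≤(k−1) tuples, so N_k = 1 + N_{k-1}.
N_0 = 1
N_1 = 1 + 1 = 2
Explicitly: 0, h(0).

2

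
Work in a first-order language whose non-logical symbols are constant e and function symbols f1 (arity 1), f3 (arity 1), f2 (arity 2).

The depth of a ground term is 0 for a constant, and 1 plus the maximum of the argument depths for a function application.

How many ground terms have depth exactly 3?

Let N_k = |{terms of depth ≤ k}|. Then N_0 = 1 and N_k = 1 + N_{k-1} + N_{k-1} + N_{k-1}^2 for k ≥ 1 (one summand per function symbol, arity giving the exponent).
N_0 = 1
N_1 = 1 + 1 + 1 + 1^2 = 4
N_2 = 1 + 4 + 4 + 4^2 = 25
N_3 = 1 + 25 + 25 + 25^2 = 676
Terms of depth exactly 3: N_3 − N_2 = 676 − 25 = 651.

651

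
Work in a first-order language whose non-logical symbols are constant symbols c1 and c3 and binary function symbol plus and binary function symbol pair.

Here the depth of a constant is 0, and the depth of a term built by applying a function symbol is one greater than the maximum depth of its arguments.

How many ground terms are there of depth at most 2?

202

If N_k denotes the number of depth-≤k ground terms, the 2 constants give N_0 = 2, and each function symbol of arity r contributes N_{k-1}^r new terms at level k: N_k = 2 + N_{k-1}^2 + N_{k-1}^2.
N_0 = 2
N_1 = 2 + 2^2 + 2^2 = 10
N_2 = 2 + 10^2 + 10^2 = 202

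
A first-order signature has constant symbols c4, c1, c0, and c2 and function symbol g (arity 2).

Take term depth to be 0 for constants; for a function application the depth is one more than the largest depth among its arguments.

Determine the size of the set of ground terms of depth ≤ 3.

163220

If N_k denotes the number of depth-≤k ground terms, the 4 constants give N_0 = 4, and each function symbol of arity r contributes N_{k-1}^r new terms at level k: N_k = 4 + N_{k-1}^2.
N_0 = 4
N_1 = 4 + 4^2 = 20
N_2 = 4 + 20^2 = 404
N_3 = 4 + 404^2 = 163220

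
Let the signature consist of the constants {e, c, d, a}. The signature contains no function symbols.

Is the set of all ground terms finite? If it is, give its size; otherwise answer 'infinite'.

4

There are no function symbols, so every ground term is one of the 4 constants.
The Herbrand universe is {e, c, d, a}, which is finite with 4 elements.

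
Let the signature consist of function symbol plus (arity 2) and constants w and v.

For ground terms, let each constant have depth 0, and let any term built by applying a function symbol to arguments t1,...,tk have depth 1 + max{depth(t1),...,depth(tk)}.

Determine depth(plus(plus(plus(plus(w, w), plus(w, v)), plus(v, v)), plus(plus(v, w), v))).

depth(plus(w, w)) = 1 + max(0, 0) = 1
depth(plus(w, v)) = 1 + max(0, 0) = 1
depth(plus(plus(w, w), plus(w, v))) = 1 + max(1, 1) = 2
depth(plus(v, v)) = 1 + max(0, 0) = 1
depth(plus(plus(plus(w, w), plus(w, v)), plus(v, v))) = 1 + max(2, 1) = 3
depth(plus(v, w)) = 1 + max(0, 0) = 1
depth(plus(plus(v, w), v)) = 1 + max(1, 0) = 2
depth(plus(plus(plus(plus(w, w), plus(w, v)), plus(v, v)), plus(plus(v, w), v))) = 1 + max(3, 2) = 4

4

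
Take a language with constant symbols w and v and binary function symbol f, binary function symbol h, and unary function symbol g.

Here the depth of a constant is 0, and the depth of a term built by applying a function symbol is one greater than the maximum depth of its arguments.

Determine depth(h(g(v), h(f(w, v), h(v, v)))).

depth(g(v)) = 1 + depth(v) = 1 + 0 = 1
depth(f(w, v)) = 1 + max(0, 0) = 1
depth(h(v, v)) = 1 + max(0, 0) = 1
depth(h(f(w, v), h(v, v))) = 1 + max(1, 1) = 2
depth(h(g(v), h(f(w, v), h(v, v)))) = 1 + max(1, 2) = 3

3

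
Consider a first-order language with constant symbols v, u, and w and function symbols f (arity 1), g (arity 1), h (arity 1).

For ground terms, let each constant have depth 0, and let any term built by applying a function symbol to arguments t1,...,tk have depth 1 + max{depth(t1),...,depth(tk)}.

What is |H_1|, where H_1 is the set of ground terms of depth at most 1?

12

Write N_k for the number of ground terms of depth ≤ k. A term of depth ≤ k is either a constant or a function symbol applied to arguments of depth ≤ k−1, so N_k = 3 + N_{k-1} + N_{k-1} + N_{k-1}.
N_0 = 3
N_1 = 3 + 3 + 3 + 3 = 12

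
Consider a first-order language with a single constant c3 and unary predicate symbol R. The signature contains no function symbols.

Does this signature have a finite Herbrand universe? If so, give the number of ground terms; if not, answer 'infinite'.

There are no function symbols, so the only ground term is the single constant.
The Herbrand universe is {c3}, finite with 1 element.

1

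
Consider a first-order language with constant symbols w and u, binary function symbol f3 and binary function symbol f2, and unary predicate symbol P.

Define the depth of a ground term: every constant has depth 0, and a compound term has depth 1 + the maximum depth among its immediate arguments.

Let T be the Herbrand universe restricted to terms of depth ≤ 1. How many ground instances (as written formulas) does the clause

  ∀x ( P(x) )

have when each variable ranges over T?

Ground terms of depth ≤ 1:
  Count level by level. With function symbols f3/2, f2/2, the terms of depth ≤ k are the 2 constants together with each function applied to depth-≤(k−1) tuples, so N_k = 2 + N_{k-1}^2 + N_{k-1}^2.
  N_0 = 2
  N_1 = 2 + 2^2 + 2^2 = 10
So there are 10 ground terms available for substitution.
The clause has 1 distinct variable (x), which appears in the body. In the free term algebra distinct substitutions yield syntactically distinct ground instances.
Number of ground instances = 10.

10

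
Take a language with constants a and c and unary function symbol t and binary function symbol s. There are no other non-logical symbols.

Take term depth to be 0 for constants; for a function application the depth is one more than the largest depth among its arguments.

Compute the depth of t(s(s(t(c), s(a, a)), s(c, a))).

4

depth(t(c)) = 1 + depth(c) = 1 + 0 = 1
depth(s(a, a)) = 1 + max(0, 0) = 1
depth(s(t(c), s(a, a))) = 1 + max(1, 1) = 2
depth(s(c, a)) = 1 + max(0, 0) = 1
depth(s(s(t(c), s(a, a)), s(c, a))) = 1 + max(2, 1) = 3
depth(t(s(s(t(c), s(a, a)), s(c, a)))) = 1 + depth(s(s(t(c), s(a, a)), s(c, a))) = 1 + 3 = 4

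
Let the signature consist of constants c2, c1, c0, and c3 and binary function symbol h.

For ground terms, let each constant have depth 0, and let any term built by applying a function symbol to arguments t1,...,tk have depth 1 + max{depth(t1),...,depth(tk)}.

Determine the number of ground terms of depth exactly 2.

Write N_k for the number of ground terms of depth ≤ k. A term of depth ≤ k is either a constant or a function symbol applied to arguments of depth ≤ k−1, so N_k = 4 + N_{k-1}^2.
N_0 = 4
N_1 = 4 + 4^2 = 20
N_2 = 4 + 20^2 = 404
Terms of depth exactly 2: N_2 − N_1 = 404 − 20 = 384.

384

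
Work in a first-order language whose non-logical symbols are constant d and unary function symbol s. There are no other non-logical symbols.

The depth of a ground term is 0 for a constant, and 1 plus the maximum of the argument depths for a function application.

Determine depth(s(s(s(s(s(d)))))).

depth(s(d)) = 1 + depth(d) = 1 + 0 = 1
depth(s(s(d))) = 1 + depth(s(d)) = 1 + 1 = 2
depth(s(s(s(d)))) = 1 + depth(s(s(d))) = 1 + 2 = 3
depth(s(s(s(s(d))))) = 1 + depth(s(s(s(d)))) = 1 + 3 = 4
depth(s(s(s(s(s(d)))))) = 1 + depth(s(s(s(s(d))))) = 1 + 4 = 5

5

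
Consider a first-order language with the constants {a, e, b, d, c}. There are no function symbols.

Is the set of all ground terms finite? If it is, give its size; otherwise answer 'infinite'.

There are no function symbols, so every ground term is one of the 5 constants.
The Herbrand universe is {a, e, b, d, c}, which is finite with 5 elements.

5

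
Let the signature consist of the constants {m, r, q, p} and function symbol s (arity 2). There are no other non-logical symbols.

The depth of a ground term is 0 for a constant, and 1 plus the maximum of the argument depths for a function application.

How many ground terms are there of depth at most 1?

20

Count level by level. With function symbols s/2, the terms of depth ≤ k are the 4 constants together with each function applied to depth-≤(k−1) tuples, so N_k = 4 + N_{k-1}^2.
N_0 = 4
N_1 = 4 + 4^2 = 20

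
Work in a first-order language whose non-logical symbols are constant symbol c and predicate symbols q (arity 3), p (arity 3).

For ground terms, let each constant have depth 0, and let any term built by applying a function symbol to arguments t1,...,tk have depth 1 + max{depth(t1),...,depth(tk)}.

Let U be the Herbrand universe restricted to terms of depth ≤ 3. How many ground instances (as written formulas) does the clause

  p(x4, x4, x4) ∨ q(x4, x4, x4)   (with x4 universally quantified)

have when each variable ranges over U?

1

Ground terms of depth ≤ 3:
  With no function symbols every ground term is a constant, so there is exactly 1 ground term at every depth bound.
  N_0 = 1
  N_1 = 1
  N_2 = 1
  N_3 = 1
  Explicitly: c.
So there is exactly 1 ground term available for substitution.
There is 1 variable to instantiate (x4),  occurring in at least one literal, so different choices give different ground instances.
Number of ground instances = 1.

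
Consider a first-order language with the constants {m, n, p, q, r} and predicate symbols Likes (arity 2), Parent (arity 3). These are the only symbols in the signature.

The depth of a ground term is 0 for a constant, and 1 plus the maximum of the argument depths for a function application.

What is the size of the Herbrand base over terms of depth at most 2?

First count ground terms of depth ≤ 2.
With no function symbols every ground term is a constant, so there are exactly 5 ground terms at every depth bound.
N_0 = 5
N_1 = 5
N_2 = 5
So |H| = 5.
A ground atom is a predicate applied to a tuple of terms from H, so the count is the sum over predicates of |H|^arity:
  Likes: 5^2 = 25;  Parent: 5^3 = 125
Total ground atoms: 25 + 125 = 150.

150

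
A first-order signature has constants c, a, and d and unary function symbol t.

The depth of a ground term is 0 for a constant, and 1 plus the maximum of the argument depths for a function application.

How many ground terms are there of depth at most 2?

9

Count level by level. With function symbols t/1, the terms of depth ≤ k are the 3 constants together with each function applied to depth-≤(k−1) tuples, so N_k = 3 + N_{k-1}.
N_0 = 3
N_1 = 3 + 3 = 6
N_2 = 3 + 6 = 9
Explicitly: c, a, d, t(c), t(a), t(d), t(t(c)), t(t(a)), t(t(d)).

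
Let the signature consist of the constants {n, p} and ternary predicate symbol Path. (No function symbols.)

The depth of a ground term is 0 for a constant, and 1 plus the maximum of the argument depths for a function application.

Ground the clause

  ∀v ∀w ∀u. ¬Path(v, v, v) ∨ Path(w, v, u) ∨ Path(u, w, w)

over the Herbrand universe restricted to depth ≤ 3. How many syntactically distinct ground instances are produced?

8

Ground terms of depth ≤ 3:
  With no function symbols every ground term is a constant, so there are exactly 2 ground terms at every depth bound.
  N_0 = 2
  N_1 = 2
  N_2 = 2
  N_3 = 2
So there are 2 ground terms available for substitution.
There are 3 variables to instantiate (v, w, u), each occurring in at least one literal, so different choices give different ground instances.
Number of ground instances = 2^3 = 8.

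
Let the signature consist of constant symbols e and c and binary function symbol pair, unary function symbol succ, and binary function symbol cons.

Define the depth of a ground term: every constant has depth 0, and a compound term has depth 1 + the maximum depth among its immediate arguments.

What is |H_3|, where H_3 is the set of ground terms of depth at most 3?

182712

Count level by level. With function symbols pair/2, succ/1, cons/2, the terms of depth ≤ k are the 2 constants together with each function applied to depth-≤(k−1) tuples, so N_k = 2 + N_{k-1}^2 + N_{k-1} + N_{k-1}^2.
N_0 = 2
N_1 = 2 + 2^2 + 2 + 2^2 = 12
N_2 = 2 + 12^2 + 12 + 12^2 = 302
N_3 = 2 + 302^2 + 302 + 302^2 = 182712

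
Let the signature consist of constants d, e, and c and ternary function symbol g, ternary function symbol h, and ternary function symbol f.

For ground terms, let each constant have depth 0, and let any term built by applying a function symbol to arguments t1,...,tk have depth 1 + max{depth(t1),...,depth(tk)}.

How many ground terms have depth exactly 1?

Write N_k for the number of ground terms of depth ≤ k. A term of depth ≤ k is either a constant or a function symbol applied to arguments of depth ≤ k−1, so N_k = 3 + N_{k-1}^3 + N_{k-1}^3 + N_{k-1}^3.
N_0 = 3
N_1 = 3 + 3^3 + 3^3 + 3^3 = 84
Terms of depth exactly 1: N_1 − N_0 = 84 − 3 = 81.

81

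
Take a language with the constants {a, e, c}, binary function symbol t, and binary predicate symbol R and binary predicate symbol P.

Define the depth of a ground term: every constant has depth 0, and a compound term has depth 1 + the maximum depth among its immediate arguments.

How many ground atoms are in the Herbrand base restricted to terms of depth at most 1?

288

First count ground terms of depth ≤ 1.
Count level by level. With function symbols t/2, the terms of depth ≤ k are the 3 constants together with each function applied to depth-≤(k−1) tuples, so N_k = 3 + N_{k-1}^2.
N_0 = 3
N_1 = 3 + 3^2 = 12
So |H| = 12.
For each predicate symbol, the number of ground atoms is |H| raised to its arity; summing:
  R: 12^2 = 144;  P: 12^2 = 144
Total ground atoms: 144 + 144 = 288.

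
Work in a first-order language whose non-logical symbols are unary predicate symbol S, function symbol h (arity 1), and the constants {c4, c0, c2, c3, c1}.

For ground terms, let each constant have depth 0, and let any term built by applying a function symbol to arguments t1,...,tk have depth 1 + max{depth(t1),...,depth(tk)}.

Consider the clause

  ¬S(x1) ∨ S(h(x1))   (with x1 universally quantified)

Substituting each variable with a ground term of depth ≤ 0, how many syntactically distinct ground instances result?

Ground terms of depth ≤ 0:
  Count level by level. With function symbols h/1, the terms of depth ≤ k are the 5 constants together with each function applied to depth-≤(k−1) tuples, so N_k = 5 + N_{k-1}.
  N_0 = 5
So there are 5 ground terms available for substitution.
There is 1 variable to instantiate (x1),  occurring in at least one literal, so different choices give different ground instances.
Number of ground instances = 5.

5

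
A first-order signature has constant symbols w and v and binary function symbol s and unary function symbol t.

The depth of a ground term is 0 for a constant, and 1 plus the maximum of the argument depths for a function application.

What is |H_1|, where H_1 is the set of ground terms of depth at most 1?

Write N_k for the number of ground terms of depth ≤ k. A term of depth ≤ k is either a constant or a function symbol applied to arguments of depth ≤ k−1, so N_k = 2 + N_{k-1}^2 + N_{k-1}.
N_0 = 2
N_1 = 2 + 2^2 + 2 = 8
Explicitly: w, v, s(w, w), s(w, v), s(v, w), s(v, v), t(w), t(v).

8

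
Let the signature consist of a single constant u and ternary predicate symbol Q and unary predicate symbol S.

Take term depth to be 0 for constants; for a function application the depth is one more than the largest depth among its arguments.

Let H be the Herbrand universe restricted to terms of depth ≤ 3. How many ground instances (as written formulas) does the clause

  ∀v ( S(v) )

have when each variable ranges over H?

1

Ground terms of depth ≤ 3:
  With no function symbols every ground term is a constant, so there is exactly 1 ground term at every depth bound.
  N_0 = 1
  N_1 = 1
  N_2 = 1
  N_3 = 1
  Explicitly: u.
So there is exactly 1 ground term available for substitution.
There is 1 variable to instantiate (v),  occurring in at least one literal, so different choices give different ground instances.
Number of ground instances = 1.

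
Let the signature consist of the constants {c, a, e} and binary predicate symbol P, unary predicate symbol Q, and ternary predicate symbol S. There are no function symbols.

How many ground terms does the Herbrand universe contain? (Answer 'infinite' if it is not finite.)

There are no function symbols, so every ground term is one of the 3 constants.
The Herbrand universe is {c, a, e}, which is finite with 3 elements.

3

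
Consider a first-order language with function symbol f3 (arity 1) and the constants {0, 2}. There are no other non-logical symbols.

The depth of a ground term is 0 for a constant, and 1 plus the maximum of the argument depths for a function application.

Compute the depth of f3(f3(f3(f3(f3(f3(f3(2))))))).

7

depth(f3(2)) = 1 + depth(2) = 1 + 0 = 1
depth(f3(f3(2))) = 1 + depth(f3(2)) = 1 + 1 = 2
depth(f3(f3(f3(2)))) = 1 + depth(f3(f3(2))) = 1 + 2 = 3
depth(f3(f3(f3(f3(2))))) = 1 + depth(f3(f3(f3(2)))) = 1 + 3 = 4
depth(f3(f3(f3(f3(f3(2)))))) = 1 + depth(f3(f3(f3(f3(2))))) = 1 + 4 = 5
depth(f3(f3(f3(f3(f3(f3(2))))))) = 1 + depth(f3(f3(f3(f3(f3(2)))))) = 1 + 5 = 6
depth(f3(f3(f3(f3(f3(f3(f3(2)))))))) = 1 + depth(f3(f3(f3(f3(f3(f3(2))))))) = 1 + 6 = 7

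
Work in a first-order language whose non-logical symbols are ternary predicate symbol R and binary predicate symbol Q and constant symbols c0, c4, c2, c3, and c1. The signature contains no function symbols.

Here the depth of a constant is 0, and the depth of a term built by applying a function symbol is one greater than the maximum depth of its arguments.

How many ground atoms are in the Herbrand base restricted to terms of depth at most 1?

150

First count ground terms of depth ≤ 1.
With no function symbols every ground term is a constant, so there are exactly 5 ground terms at every depth bound.
N_0 = 5
N_1 = 5
So |H| = 5.
For each predicate symbol, the number of ground atoms is |H| raised to its arity; summing:
  R: 5^3 = 125;  Q: 5^2 = 25
Total ground atoms: 125 + 25 = 150.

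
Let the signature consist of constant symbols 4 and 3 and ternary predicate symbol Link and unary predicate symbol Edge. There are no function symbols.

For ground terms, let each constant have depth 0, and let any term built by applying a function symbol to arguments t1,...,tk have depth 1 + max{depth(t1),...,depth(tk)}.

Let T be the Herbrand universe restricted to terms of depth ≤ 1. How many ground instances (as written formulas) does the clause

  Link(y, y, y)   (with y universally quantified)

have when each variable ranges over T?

2

Ground terms of depth ≤ 1:
  With no function symbols every ground term is a constant, so there are exactly 2 ground terms at every depth bound.
  N_0 = 2
  N_1 = 2
So there are 2 ground terms available for substitution.
The clause has 1 distinct variable (y), which appears in the body. In the free term algebra distinct substitutions yield syntactically distinct ground instances.
Number of ground instances = 2.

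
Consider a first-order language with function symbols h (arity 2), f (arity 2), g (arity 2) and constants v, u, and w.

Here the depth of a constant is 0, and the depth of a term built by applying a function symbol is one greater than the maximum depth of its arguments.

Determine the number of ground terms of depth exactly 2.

Let N_k count ground terms of depth at most k. Each non-constant term of depth ≤ k is some function symbol applied to depth-≤(k−1) arguments, giving N_k = 3 + N_{k-1}^2 + N_{k-1}^2 + N_{k-1}^2.
N_0 = 3
N_1 = 3 + 3^2 + 3^2 + 3^2 = 30
N_2 = 3 + 30^2 + 30^2 + 30^2 = 2703
Terms of depth exactly 2: N_2 − N_1 = 2703 − 30 = 2673.

2673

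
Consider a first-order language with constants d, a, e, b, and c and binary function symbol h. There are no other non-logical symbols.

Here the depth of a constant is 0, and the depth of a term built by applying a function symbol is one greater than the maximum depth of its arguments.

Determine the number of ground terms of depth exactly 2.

Let N_k = |{terms of depth ≤ k}|. Then N_0 = 5 and N_k = 5 + N_{k-1}^2 for k ≥ 1 (one summand per function symbol, arity giving the exponent).
N_0 = 5
N_1 = 5 + 5^2 = 30
N_2 = 5 + 30^2 = 905
Terms of depth exactly 2: N_2 − N_1 = 905 − 30 = 875.

875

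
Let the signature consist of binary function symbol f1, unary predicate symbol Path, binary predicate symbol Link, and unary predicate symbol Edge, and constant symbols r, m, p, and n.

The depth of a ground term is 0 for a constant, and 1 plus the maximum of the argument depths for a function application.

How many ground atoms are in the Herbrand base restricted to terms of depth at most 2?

First count ground terms of depth ≤ 2.
Let N_k count ground terms of depth at most k. Each non-constant term of depth ≤ k is some function symbol applied to depth-≤(k−1) arguments, giving N_k = 4 + N_{k-1}^2.
N_0 = 4
N_1 = 4 + 4^2 = 20
N_2 = 4 + 20^2 = 404
So |H| = 404.
Ground atoms are formed by filling each argument slot of a predicate with a term from H, so an r-ary predicate gives |H|^r atoms:
  Path: 404;  Link: 404^2 = 163216;  Edge: 404
Total ground atoms: 404 + 163216 + 404 = 164024.

164024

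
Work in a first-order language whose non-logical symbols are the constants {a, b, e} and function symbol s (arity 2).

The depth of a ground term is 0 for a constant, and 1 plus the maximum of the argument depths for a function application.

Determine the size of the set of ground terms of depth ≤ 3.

Let N_k count ground terms of depth at most k. Each non-constant term of depth ≤ k is some function symbol applied to depth-≤(k−1) arguments, giving N_k = 3 + N_{k-1}^2.
N_0 = 3
N_1 = 3 + 3^2 = 12
N_2 = 3 + 12^2 = 147
N_3 = 3 + 147^2 = 21612

21612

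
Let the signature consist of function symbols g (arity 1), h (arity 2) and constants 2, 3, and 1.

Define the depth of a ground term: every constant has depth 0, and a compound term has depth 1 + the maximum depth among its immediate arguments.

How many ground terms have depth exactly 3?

Count level by level. With function symbols g/1, h/2, the terms of depth ≤ k are the 3 constants together with each function applied to depth-≤(k−1) tuples, so N_k = 3 + N_{k-1} + N_{k-1}^2.
N_0 = 3
N_1 = 3 + 3 + 3^2 = 15
N_2 = 3 + 15 + 15^2 = 243
N_3 = 3 + 243 + 243^2 = 59295
Terms of depth exactly 3: N_3 − N_2 = 59295 − 243 = 59052.

59052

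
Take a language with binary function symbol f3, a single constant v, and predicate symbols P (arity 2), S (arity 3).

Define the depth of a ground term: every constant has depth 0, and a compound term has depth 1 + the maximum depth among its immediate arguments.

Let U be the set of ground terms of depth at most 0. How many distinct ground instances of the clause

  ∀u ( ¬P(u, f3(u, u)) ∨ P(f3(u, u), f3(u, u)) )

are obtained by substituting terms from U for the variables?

Ground terms of depth ≤ 0:
  Let N_k = |{terms of depth ≤ k}|. Then N_0 = 1 and N_k = 1 + N_{k-1}^2 for k ≥ 1 (one summand per function symbol, arity giving the exponent).
  N_0 = 1
So there is exactly 1 ground term available for substitution.
The clause has 1 distinct variable (u), which appears in the body. In the free term algebra distinct substitutions yield syntactically distinct ground instances.
Number of ground instances = 1.

1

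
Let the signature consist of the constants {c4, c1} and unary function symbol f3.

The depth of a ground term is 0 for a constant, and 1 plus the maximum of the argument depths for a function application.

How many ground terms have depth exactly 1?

2

Write N_k for the number of ground terms of depth ≤ k. A term of depth ≤ k is either a constant or a function symbol applied to arguments of depth ≤ k−1, so N_k = 2 + N_{k-1}.
N_0 = 2
N_1 = 2 + 2 = 4
Terms of depth exactly 1: N_1 − N_0 = 4 − 2 = 2.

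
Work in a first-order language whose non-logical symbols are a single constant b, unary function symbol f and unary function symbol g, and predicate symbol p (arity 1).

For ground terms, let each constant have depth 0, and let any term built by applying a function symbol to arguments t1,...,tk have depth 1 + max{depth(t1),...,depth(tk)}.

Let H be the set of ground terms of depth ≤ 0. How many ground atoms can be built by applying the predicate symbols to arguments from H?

First count ground terms of depth ≤ 0.
Let N_k count ground terms of depth at most k. Each non-constant term of depth ≤ k is some function symbol applied to depth-≤(k−1) arguments, giving N_k = 1 + N_{k-1} + N_{k-1}.
N_0 = 1
Explicitly: b.
So |H| = 1.
Ground atoms are formed by filling each argument slot of a predicate with a term from H, so an r-ary predicate gives |H|^r atoms:
  p: 1
Total ground atoms: 1.

1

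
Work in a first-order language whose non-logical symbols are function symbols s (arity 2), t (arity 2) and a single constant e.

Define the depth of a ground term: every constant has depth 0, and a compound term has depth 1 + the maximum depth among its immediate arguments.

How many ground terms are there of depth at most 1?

3

If N_k denotes the number of depth-≤k ground terms, the 1 constant gives N_0 = 1, and each function symbol of arity r contributes N_{k-1}^r new terms at level k: N_k = 1 + N_{k-1}^2 + N_{k-1}^2.
N_0 = 1
N_1 = 1 + 1^2 + 1^2 = 3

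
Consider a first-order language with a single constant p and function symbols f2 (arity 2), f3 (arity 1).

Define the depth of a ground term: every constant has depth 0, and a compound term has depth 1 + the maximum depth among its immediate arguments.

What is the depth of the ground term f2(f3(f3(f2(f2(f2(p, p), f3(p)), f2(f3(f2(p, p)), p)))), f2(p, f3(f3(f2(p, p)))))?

7

depth(f2(p, p)) = 1 + max(0, 0) = 1
depth(f3(p)) = 1 + depth(p) = 1 + 0 = 1
depth(f2(f2(p, p), f3(p))) = 1 + max(1, 1) = 2
depth(f3(f2(p, p))) = 1 + depth(f2(p, p)) = 1 + 1 = 2
depth(f2(f3(f2(p, p)), p)) = 1 + max(2, 0) = 3
depth(f2(f2(f2(p, p), f3(p)), f2(f3(f2(p, p)), p))) = 1 + max(2, 3) = 4
depth(f3(f2(f2(f2(p, p), f3(p)), f2(f3(f2(p, p)), p)))) = 1 + depth(f2(f2(f2(p, p), f3(p)), f2(f3(f2(p, p)), p))) = 1 + 4 = 5
depth(f3(f3(f2(f2(f2(p, p), f3(p)), f2(f3(f2(p, p)), p))))) = 1 + depth(f3(f2(f2(f2(p, p), f3(p)), f2(f3(f2(p, p)), p)))) = 1 + 5 = 6
depth(f3(f3(f2(p, p)))) = 1 + depth(f3(f2(p, p))) = 1 + 2 = 3
depth(f2(p, f3(f3(f2(p, p))))) = 1 + max(0, 3) = 4
depth(f2(f3(f3(f2(f2(f2(p, p), f3(p)), f2(f3(f2(p, p)), p)))), f2(p, f3(f3(f2(p, p)))))) = 1 + max(6, 4) = 7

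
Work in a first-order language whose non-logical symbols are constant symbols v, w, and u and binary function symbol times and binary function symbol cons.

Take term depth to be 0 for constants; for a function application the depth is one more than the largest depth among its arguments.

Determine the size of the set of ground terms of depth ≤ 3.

Let N_k = |{terms of depth ≤ k}|. Then N_0 = 3 and N_k = 3 + N_{k-1}^2 + N_{k-1}^2 for k ≥ 1 (one summand per function symbol, arity giving the exponent).
N_0 = 3
N_1 = 3 + 3^2 + 3^2 = 21
N_2 = 3 + 21^2 + 21^2 = 885
N_3 = 3 + 885^2 + 885^2 = 1566453

1566453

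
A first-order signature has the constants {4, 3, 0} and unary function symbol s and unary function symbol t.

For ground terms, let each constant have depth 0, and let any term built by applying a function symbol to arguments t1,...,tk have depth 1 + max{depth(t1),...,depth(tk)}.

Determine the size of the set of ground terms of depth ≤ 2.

21

Write N_k for the number of ground terms of depth ≤ k. A term of depth ≤ k is either a constant or a function symbol applied to arguments of depth ≤ k−1, so N_k = 3 + N_{k-1} + N_{k-1}.
N_0 = 3
N_1 = 3 + 3 + 3 = 9
N_2 = 3 + 9 + 9 = 21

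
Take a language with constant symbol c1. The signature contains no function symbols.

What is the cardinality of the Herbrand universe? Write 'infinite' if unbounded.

1

There are no function symbols, so the only ground term is the single constant.
The Herbrand universe is {c1}, finite with 1 element.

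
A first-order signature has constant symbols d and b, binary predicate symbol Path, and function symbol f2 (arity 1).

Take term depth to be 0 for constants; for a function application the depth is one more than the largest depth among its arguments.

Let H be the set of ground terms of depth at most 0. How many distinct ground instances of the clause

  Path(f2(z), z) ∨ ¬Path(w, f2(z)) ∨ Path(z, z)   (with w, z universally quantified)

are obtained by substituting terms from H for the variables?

4

Ground terms of depth ≤ 0:
  Let N_k = |{terms of depth ≤ k}|. Then N_0 = 2 and N_k = 2 + N_{k-1} for k ≥ 1 (one summand per function symbol, arity giving the exponent).
  N_0 = 2
  Explicitly: d, b.
So there are 2 ground terms available for substitution.
Each of w, z ranges independently over the available ground terms, and distinct assignments produce distinct instances.
Number of ground instances = 2^2 = 4.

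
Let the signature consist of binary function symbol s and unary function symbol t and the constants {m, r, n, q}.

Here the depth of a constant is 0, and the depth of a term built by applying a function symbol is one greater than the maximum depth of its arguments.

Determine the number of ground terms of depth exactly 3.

364820

Let N_k count ground terms of depth at most k. Each non-constant term of depth ≤ k is some function symbol applied to depth-≤(k−1) arguments, giving N_k = 4 + N_{k-1}^2 + N_{k-1}.
N_0 = 4
N_1 = 4 + 4^2 + 4 = 24
N_2 = 4 + 24^2 + 24 = 604
N_3 = 4 + 604^2 + 604 = 365424
Terms of depth exactly 3: N_3 − N_2 = 365424 − 604 = 364820.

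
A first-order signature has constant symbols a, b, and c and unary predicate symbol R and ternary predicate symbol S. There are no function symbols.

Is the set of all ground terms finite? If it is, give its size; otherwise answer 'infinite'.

There are no function symbols, so every ground term is one of the 3 constants.
The Herbrand universe is {a, b, c}, which is finite with 3 elements.

3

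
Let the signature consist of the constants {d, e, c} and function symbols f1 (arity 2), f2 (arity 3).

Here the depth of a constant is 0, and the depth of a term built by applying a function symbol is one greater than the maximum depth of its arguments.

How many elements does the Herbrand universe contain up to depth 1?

Let N_k count ground terms of depth at most k. Each non-constant term of depth ≤ k is some function symbol applied to depth-≤(k−1) arguments, giving N_k = 3 + N_{k-1}^2 + N_{k-1}^3.
N_0 = 3
N_1 = 3 + 3^2 + 3^3 = 39

39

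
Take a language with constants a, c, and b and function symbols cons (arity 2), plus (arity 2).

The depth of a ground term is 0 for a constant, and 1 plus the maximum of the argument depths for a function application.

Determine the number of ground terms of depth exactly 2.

864

Write N_k for the number of ground terms of depth ≤ k. A term of depth ≤ k is either a constant or a function symbol applied to arguments of depth ≤ k−1, so N_k = 3 + N_{k-1}^2 + N_{k-1}^2.
N_0 = 3
N_1 = 3 + 3^2 + 3^2 = 21
N_2 = 3 + 21^2 + 21^2 = 885
Terms of depth exactly 2: N_2 − N_1 = 885 − 21 = 864.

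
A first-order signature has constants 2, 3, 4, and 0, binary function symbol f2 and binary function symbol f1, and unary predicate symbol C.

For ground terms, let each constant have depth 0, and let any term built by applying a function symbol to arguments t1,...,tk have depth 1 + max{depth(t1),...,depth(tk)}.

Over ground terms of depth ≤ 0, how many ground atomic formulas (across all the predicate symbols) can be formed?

4

First count ground terms of depth ≤ 0.
Let N_k count ground terms of depth at most k. Each non-constant term of depth ≤ k is some function symbol applied to depth-≤(k−1) arguments, giving N_k = 4 + N_{k-1}^2 + N_{k-1}^2.
N_0 = 4
So |H| = 4.
A ground atom is a predicate applied to a tuple of terms from H, so the count is the sum over predicates of |H|^arity:
  C: 4
Total ground atoms: 4.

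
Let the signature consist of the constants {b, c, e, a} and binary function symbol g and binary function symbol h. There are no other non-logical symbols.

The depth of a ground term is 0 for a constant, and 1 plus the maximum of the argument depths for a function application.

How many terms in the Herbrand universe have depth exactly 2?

2560

Count level by level. With function symbols g/2, h/2, the terms of depth ≤ k are the 4 constants together with each function applied to depth-≤(k−1) tuples, so N_k = 4 + N_{k-1}^2 + N_{k-1}^2.
N_0 = 4
N_1 = 4 + 4^2 + 4^2 = 36
N_2 = 4 + 36^2 + 36^2 = 2596
Terms of depth exactly 2: N_2 − N_1 = 2596 − 36 = 2560.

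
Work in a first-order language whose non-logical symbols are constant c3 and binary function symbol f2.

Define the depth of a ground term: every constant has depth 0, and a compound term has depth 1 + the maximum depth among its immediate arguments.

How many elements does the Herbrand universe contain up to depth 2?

Let N_k count ground terms of depth at most k. Each non-constant term of depth ≤ k is some function symbol applied to depth-≤(k−1) arguments, giving N_k = 1 + N_{k-1}^2.
N_0 = 1
N_1 = 1 + 1^2 = 2
N_2 = 1 + 2^2 = 5
Explicitly: c3, f2(c3, c3), f2(c3, f2(c3, c3)), f2(f2(c3, c3), c3), f2(f2(c3, c3), f2(c3, c3)).

5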